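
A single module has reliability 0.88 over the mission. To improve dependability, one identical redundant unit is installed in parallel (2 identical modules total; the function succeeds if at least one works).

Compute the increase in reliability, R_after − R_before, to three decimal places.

0.106

R_before = 0.88
R_after = 1 − (1 − 0.88)^2 = 0.986
ΔR = 0.986 − 0.88 = 0.106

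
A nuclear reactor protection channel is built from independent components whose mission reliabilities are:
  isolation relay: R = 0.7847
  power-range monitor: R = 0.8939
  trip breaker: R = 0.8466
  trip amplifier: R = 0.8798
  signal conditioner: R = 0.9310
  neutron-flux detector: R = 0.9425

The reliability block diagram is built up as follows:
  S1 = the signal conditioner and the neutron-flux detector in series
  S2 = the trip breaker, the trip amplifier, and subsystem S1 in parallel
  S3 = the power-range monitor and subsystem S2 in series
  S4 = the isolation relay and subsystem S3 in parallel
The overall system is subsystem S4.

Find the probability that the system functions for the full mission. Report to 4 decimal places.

0.9767

Series (signal conditioner and neutron-flux detector): 0.931000 × 0.942500 = 0.877468
Parallel (trip breaker, trip amplifier, and [0.877468]): 1 − (1 − 0.846600)(1 − 0.879800)(1 − 0.877468) = 0.997741
Series (power-range monitor and [0.997741]): 0.893900 × 0.997741 = 0.891881
Parallel (isolation relay and [0.891881]): 1 − (1 − 0.784700)(1 − 0.891881) = 0.9767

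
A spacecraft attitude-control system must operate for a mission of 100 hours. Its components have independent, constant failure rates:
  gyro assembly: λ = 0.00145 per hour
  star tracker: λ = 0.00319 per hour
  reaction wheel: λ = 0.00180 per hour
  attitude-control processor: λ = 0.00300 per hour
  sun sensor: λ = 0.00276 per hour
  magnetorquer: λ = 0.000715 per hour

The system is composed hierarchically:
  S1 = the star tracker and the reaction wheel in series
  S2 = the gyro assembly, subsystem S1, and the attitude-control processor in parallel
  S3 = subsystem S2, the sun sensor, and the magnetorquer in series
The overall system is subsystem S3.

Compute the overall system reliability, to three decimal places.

0.697

R(gyro assembly) = exp(−0.00145 × 100) = 0.86502
R(star tracker) = exp(−0.00319 × 100) = 0.72688
R(reaction wheel) = exp(−0.00180 × 100) = 0.83527
R(attitude-control processor) = exp(−0.00300 × 100) = 0.74082
R(sun sensor) = exp(−0.00276 × 100) = 0.75881
R(magnetorquer) = exp(−0.000715 × 100) = 0.93100
Series (star tracker and reaction wheel): 0.72688 × 0.83527 = 0.60714
Parallel (gyro assembly, [0.60714], and attitude-control processor): 1 − (1 − 0.86502)(1 − 0.60714)(1 − 0.74082) = 0.98626
Series ([0.98626], sun sensor, and magnetorquer): 0.98626 × 0.75881 × 0.93100 = 0.697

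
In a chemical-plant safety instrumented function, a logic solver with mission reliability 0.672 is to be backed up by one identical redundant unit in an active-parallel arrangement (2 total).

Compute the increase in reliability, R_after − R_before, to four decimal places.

0.2204

R_before = 0.672
R_after = 1 − (1 − 0.672)^2 = 0.8924
ΔR = 0.8924 − 0.672 = 0.2204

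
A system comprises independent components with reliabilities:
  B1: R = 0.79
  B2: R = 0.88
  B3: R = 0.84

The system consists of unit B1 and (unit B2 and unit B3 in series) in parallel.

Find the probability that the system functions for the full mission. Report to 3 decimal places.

Series (B2 and B3): 0.88000 × 0.84000 = 0.73920
Parallel (B1 and [0.73920]): 1 − (1 − 0.79000)(1 − 0.73920) = 0.945

0.945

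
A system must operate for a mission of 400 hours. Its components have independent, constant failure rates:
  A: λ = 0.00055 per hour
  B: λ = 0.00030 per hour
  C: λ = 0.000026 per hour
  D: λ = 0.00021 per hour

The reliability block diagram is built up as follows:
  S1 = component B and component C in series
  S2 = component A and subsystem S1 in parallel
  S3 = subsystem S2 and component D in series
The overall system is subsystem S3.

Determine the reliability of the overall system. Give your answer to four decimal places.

R(A) = exp(−0.00055 × 400) = 0.802519
R(B) = exp(−0.00030 × 400) = 0.886920
R(C) = exp(−0.000026 × 400) = 0.989654
R(D) = exp(−0.00021 × 400) = 0.919431
Series (B and C): 0.886920 × 0.989654 = 0.877744
Parallel (A and [0.877744]): 1 − (1 − 0.802519)(1 − 0.877744) = 0.975857
Series ([0.975857] and D): 0.975857 × 0.919431 = 0.8972

0.8972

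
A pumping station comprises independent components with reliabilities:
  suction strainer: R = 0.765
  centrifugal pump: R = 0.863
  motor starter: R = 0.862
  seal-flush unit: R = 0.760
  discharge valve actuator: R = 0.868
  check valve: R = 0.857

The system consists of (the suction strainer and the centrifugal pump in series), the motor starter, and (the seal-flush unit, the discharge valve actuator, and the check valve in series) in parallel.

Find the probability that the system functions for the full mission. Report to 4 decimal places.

Series (suction strainer and centrifugal pump): 0.765000 × 0.863000 = 0.660195
Series (seal-flush unit, discharge valve actuator, and check valve): 0.760000 × 0.868000 × 0.857000 = 0.565346
Parallel ([0.660195], motor starter, and [0.565346]): 1 − (1 − 0.660195)(1 − 0.862000)(1 − 0.565346) = 0.9796

0.9796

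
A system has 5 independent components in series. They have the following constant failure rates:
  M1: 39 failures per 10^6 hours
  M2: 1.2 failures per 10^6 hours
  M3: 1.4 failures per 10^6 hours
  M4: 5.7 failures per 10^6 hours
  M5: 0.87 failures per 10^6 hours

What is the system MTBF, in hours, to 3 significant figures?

Series of exponential components: λ_sys = Σ λ_i
λ_sys = 0.000039 + 0.0000012 + 0.0000014 + 0.0000057 + 0.00000087 = 4.8170e-05 /h
MTBF = 1 / λ_sys = 20800 h

20800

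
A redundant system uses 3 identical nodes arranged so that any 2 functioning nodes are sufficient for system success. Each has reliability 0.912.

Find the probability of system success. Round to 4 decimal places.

R = Σ_{i=2}^{3} C(3,i) p^i (1−p)^{3−i} with p = 0.912
C(3,2)·0.912^2·0.088^1 = 0.219580
C(3,3)·0.912^3·0.088^0 = 0.758551
Sum = 0.9781

0.9781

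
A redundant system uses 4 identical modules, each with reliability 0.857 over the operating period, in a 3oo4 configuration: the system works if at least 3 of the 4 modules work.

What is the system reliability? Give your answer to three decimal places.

0.899

R = Σ_{i=3}^{4} C(4,i) p^i (1−p)^{4−i} with p = 0.857
C(4,3)·0.857^3·0.143^1 = 0.36003
C(4,4)·0.857^4·0.143^0 = 0.53942
Sum = 0.899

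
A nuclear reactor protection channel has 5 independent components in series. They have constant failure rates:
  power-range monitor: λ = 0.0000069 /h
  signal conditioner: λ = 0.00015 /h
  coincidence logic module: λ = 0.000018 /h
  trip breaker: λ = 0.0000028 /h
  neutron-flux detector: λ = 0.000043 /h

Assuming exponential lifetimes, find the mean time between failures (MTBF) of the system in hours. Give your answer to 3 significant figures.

4530

Series of exponential components: λ_sys = Σ λ_i
λ_sys = 0.0000069 + 0.00015 + 0.000018 + 0.0000028 + 0.000043 = 2.2070e-04 /h
MTBF = 1 / λ_sys = 4530 h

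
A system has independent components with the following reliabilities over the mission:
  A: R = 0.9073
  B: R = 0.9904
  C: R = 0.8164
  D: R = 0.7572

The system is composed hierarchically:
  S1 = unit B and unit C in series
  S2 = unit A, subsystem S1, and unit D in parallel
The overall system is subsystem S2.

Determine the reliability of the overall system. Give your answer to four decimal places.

0.9957

Series (B and C): 0.990400 × 0.816400 = 0.808563
Parallel (A, [0.808563], and D): 1 − (1 − 0.907300)(1 − 0.808563)(1 − 0.757200) = 0.9957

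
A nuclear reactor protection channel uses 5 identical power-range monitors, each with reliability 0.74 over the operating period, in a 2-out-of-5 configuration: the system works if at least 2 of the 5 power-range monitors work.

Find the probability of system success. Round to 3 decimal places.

0.982

R = Σ_{i=2}^{5} C(5,i) p^i (1−p)^{5−i} with p = 0.74
C(5,2)·0.74^2·0.26^3 = 0.09625
C(5,3)·0.74^3·0.26^2 = 0.27393
C(5,4)·0.74^4·0.26^1 = 0.38983
C(5,5)·0.74^5·0.26^0 = 0.22190
Sum = 0.982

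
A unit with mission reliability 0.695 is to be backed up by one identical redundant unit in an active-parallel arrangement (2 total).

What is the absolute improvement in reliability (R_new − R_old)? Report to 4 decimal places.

0.2120

R_before = 0.695
R_after = 1 − (1 − 0.695)^2 = 0.9070
ΔR = 0.9070 − 0.695 = 0.2120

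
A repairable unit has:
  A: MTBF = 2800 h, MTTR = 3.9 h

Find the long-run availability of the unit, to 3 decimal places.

0.999

A(A) = MTBF/(MTBF+MTTR) = 2800/(2800+3.9) = 0.999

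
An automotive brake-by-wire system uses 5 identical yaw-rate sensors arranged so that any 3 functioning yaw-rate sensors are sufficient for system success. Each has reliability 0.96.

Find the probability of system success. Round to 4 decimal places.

R = Σ_{i=3}^{5} C(5,i) p^i (1−p)^{5−i} with p = 0.96
C(5,3)·0.96^3·0.04^2 = 0.014156
C(5,4)·0.96^4·0.04^1 = 0.169869
C(5,5)·0.96^5·0.04^0 = 0.815373
Sum = 0.9994

0.9994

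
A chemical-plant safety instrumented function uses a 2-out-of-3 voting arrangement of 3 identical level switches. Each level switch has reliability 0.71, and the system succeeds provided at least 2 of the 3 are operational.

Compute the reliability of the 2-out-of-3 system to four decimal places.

R = Σ_{i=2}^{3} C(3,i) p^i (1−p)^{3−i} with p = 0.71
C(3,2)·0.71^2·0.29^1 = 0.438567
C(3,3)·0.71^3·0.29^0 = 0.357911
Sum = 0.7965

0.7965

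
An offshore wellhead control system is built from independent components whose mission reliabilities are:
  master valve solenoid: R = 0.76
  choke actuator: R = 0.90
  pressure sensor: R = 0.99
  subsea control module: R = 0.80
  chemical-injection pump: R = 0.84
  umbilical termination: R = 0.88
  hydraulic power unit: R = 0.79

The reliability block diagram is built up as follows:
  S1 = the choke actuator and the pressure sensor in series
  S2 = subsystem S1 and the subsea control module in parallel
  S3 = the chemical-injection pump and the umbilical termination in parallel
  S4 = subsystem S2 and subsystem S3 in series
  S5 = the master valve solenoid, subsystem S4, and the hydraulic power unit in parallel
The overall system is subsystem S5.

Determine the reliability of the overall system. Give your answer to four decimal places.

0.9980

Series (choke actuator and pressure sensor): 0.900000 × 0.990000 = 0.891000
Parallel ([0.891000] and subsea control module): 1 − (1 − 0.891000)(1 − 0.800000) = 0.978200
Parallel (chemical-injection pump and umbilical termination): 1 − (1 − 0.840000)(1 − 0.880000) = 0.980800
Series ([0.978200] and [0.980800]): 0.978200 × 0.980800 = 0.959419
Parallel (master valve solenoid, [0.959419], and hydraulic power unit): 1 − (1 − 0.760000)(1 − 0.959419)(1 − 0.790000) = 0.9980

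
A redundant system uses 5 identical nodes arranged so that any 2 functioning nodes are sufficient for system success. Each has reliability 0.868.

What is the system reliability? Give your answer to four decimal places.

0.9986

R = Σ_{i=2}^{5} C(5,i) p^i (1−p)^{5−i} with p = 0.868
C(5,2)·0.868^2·0.132^3 = 0.017329
C(5,3)·0.868^3·0.132^2 = 0.113948
C(5,4)·0.868^4·0.132^1 = 0.374647
C(5,5)·0.868^5·0.132^0 = 0.492718
Sum = 0.9986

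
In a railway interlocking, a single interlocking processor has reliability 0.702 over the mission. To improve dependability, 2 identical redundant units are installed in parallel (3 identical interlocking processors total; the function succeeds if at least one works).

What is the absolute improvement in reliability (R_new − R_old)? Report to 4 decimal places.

R_before = 0.702
R_after = 1 − (1 − 0.702)^3 = 0.9735
ΔR = 0.9735 − 0.702 = 0.2715

0.2715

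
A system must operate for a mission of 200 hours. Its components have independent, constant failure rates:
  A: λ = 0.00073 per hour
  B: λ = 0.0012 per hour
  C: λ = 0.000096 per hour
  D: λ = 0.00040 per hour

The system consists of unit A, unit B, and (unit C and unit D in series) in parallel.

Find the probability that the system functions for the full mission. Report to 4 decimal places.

R(A) = exp(−0.00073 × 200) = 0.864158
R(B) = exp(−0.0012 × 200) = 0.786628
R(C) = exp(−0.000096 × 200) = 0.980983
R(D) = exp(−0.00040 × 200) = 0.923116
Series (C and D): 0.980983 × 0.923116 = 0.905561
Parallel (A, B, and [0.905561]): 1 − (1 − 0.864158)(1 − 0.786628)(1 − 0.905561) = 0.9973

0.9973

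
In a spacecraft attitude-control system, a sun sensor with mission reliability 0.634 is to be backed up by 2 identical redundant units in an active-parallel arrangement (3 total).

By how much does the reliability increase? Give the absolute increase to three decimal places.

R_before = 0.634
R_after = 1 − (1 − 0.634)^3 = 0.951
ΔR = 0.951 − 0.634 = 0.317

0.317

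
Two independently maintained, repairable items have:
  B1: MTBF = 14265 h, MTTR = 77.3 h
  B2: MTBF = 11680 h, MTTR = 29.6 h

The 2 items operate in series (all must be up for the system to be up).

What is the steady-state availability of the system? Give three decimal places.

0.992

A(B1) = MTBF/(MTBF+MTTR) = 14265/(14265+77.3) = 0.994610
A(B2) = MTBF/(MTBF+MTTR) = 11680/(11680+29.6) = 0.997472
Series availability: 0.994610 × 0.997472 = 0.992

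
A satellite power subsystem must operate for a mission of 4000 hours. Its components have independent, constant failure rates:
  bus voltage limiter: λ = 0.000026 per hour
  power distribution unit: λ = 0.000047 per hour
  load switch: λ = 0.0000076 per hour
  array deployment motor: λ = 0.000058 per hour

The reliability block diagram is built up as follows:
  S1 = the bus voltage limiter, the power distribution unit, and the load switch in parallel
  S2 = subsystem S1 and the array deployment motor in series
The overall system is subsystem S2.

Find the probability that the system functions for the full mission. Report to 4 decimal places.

0.7925

R(bus voltage limiter) = exp(−0.000026 × 4000) = 0.901225
R(power distribution unit) = exp(−0.000047 × 4000) = 0.828615
R(load switch) = exp(−0.0000076 × 4000) = 0.970057
R(array deployment motor) = exp(−0.000058 × 4000) = 0.792946
Parallel (bus voltage limiter, power distribution unit, and load switch): 1 − (1 − 0.901225)(1 − 0.828615)(1 − 0.970057) = 0.999493
Series ([0.999493] and array deployment motor): 0.999493 × 0.792946 = 0.7925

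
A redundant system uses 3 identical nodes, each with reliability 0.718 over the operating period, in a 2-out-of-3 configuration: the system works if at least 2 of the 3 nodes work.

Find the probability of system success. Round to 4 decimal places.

0.8063

R = Σ_{i=2}^{3} C(3,i) p^i (1−p)^{3−i} with p = 0.718
C(3,2)·0.718^2·0.282^1 = 0.436133
C(3,3)·0.718^3·0.282^0 = 0.370146
Sum = 0.8063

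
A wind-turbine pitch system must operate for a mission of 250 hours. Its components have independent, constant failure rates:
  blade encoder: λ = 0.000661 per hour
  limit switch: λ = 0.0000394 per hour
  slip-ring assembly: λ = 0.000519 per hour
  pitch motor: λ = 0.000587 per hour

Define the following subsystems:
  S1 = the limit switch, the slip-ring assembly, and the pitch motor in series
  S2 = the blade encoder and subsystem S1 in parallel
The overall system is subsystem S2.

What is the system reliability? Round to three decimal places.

0.962

R(blade encoder) = exp(−0.000661 × 250) = 0.84768
R(limit switch) = exp(−0.0000394 × 250) = 0.99020
R(slip-ring assembly) = exp(−0.000519 × 250) = 0.87831
R(pitch motor) = exp(−0.000587 × 250) = 0.86351
Series (limit switch, slip-ring assembly, and pitch motor): 0.99020 × 0.87831 × 0.86351 = 0.75100
Parallel (blade encoder and [0.75100]): 1 − (1 − 0.84768)(1 − 0.75100) = 0.962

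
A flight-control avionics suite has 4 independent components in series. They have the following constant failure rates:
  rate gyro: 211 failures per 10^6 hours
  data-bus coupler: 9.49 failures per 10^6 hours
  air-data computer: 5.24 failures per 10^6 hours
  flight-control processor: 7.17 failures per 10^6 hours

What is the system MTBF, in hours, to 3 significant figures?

Series of exponential components: λ_sys = Σ λ_i
λ_sys = 0.000211 + 0.00000949 + 0.00000524 + 0.00000717 = 2.3290e-04 /h
MTBF = 1 / λ_sys = 4290 h

4290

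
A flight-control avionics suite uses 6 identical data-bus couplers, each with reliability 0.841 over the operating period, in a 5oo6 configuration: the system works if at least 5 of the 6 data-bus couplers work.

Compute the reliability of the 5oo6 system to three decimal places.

0.755

R = Σ_{i=5}^{6} C(6,i) p^i (1−p)^{6−i} with p = 0.841
C(6,5)·0.841^5·0.159^1 = 0.40135
C(6,6)·0.841^6·0.159^0 = 0.35381
Sum = 0.755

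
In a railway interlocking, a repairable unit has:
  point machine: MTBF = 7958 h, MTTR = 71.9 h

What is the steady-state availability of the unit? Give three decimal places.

0.991

A(point machine) = MTBF/(MTBF+MTTR) = 7958/(7958+71.9) = 0.991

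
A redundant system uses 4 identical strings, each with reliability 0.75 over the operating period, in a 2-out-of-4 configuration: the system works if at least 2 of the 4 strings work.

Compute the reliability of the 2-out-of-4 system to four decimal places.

R = Σ_{i=2}^{4} C(4,i) p^i (1−p)^{4−i} with p = 0.75
C(4,2)·0.75^2·0.25^2 = 0.210938
C(4,3)·0.75^3·0.25^1 = 0.421875
C(4,4)·0.75^4·0.25^0 = 0.316406
Sum = 0.9492

0.9492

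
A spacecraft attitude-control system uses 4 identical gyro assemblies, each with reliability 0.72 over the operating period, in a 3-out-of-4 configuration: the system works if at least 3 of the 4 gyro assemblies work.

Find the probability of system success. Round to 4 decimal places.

R = Σ_{i=3}^{4} C(4,i) p^i (1−p)^{4−i} with p = 0.72
C(4,3)·0.72^3·0.28^1 = 0.418038
C(4,4)·0.72^4·0.28^0 = 0.268739
Sum = 0.6868

0.6868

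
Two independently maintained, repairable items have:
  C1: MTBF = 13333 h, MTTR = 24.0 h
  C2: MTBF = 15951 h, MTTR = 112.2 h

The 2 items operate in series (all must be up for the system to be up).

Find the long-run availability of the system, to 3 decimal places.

0.991

A(C1) = MTBF/(MTBF+MTTR) = 13333/(13333+24.0) = 0.998203
A(C2) = MTBF/(MTBF+MTTR) = 15951/(15951+112.2) = 0.993015
Series availability: 0.998203 × 0.993015 = 0.991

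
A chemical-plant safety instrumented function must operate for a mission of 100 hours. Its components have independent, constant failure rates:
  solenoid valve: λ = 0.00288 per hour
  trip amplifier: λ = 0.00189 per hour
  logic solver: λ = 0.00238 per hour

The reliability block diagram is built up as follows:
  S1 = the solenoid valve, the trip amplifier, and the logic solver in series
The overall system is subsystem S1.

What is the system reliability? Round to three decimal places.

0.489

R(solenoid valve) = exp(−0.00288 × 100) = 0.74976
R(trip amplifier) = exp(−0.00189 × 100) = 0.82779
R(logic solver) = exp(−0.00238 × 100) = 0.78820
Series (solenoid valve, trip amplifier, and logic solver): 0.74976 × 0.82779 × 0.78820 = 0.489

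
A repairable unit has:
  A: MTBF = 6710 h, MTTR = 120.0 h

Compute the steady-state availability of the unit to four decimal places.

A(A) = MTBF/(MTBF+MTTR) = 6710/(6710+120.0) = 0.9824

0.9824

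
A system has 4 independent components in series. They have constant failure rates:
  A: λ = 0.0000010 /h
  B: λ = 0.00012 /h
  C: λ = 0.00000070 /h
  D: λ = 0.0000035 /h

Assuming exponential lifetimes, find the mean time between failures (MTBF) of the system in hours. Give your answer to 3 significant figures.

7990

Series of exponential components: λ_sys = Σ λ_i
λ_sys = 0.0000010 + 0.00012 + 0.00000070 + 0.0000035 = 1.2520e-04 /h
MTBF = 1 / λ_sys = 7990 h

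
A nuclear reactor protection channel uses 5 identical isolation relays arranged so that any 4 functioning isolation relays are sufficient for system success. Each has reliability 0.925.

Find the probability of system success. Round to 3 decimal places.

0.952

R = Σ_{i=4}^{5} C(5,i) p^i (1−p)^{5−i} with p = 0.925
C(5,4)·0.925^4·0.075^1 = 0.27454
C(5,5)·0.925^5·0.075^0 = 0.67719
Sum = 0.952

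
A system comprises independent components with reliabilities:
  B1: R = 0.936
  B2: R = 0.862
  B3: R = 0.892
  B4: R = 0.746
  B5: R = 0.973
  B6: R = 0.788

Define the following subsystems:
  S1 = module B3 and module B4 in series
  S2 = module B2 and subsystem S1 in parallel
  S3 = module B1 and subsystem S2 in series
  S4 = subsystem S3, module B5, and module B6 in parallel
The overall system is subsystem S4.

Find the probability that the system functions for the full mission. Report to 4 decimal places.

Series (B3 and B4): 0.892000 × 0.746000 = 0.665432
Parallel (B2 and [0.665432]): 1 − (1 − 0.862000)(1 − 0.665432) = 0.953830
Series (B1 and [0.953830]): 0.936000 × 0.953830 = 0.892785
Parallel ([0.892785], B5, and B6): 1 − (1 − 0.892785)(1 − 0.973000)(1 − 0.788000) = 0.9994

0.9994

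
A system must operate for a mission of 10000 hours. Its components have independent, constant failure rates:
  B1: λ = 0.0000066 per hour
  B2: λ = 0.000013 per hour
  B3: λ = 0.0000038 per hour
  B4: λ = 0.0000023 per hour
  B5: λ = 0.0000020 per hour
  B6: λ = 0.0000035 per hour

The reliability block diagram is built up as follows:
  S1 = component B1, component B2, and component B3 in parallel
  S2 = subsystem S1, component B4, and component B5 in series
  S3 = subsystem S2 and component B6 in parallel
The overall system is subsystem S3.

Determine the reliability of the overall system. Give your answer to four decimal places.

R(B1) = exp(−0.0000066 × 10000) = 0.936131
R(B2) = exp(−0.000013 × 10000) = 0.878095
R(B3) = exp(−0.0000038 × 10000) = 0.962713
R(B4) = exp(−0.0000023 × 10000) = 0.977262
R(B5) = exp(−0.0000020 × 10000) = 0.980199
R(B6) = exp(−0.0000035 × 10000) = 0.965605
Parallel (B1, B2, and B3): 1 − (1 − 0.936131)(1 − 0.878095)(1 − 0.962713) = 0.999710
Series ([0.999710], B4, and B5): 0.999710 × 0.977262 × 0.980199 = 0.957633
Parallel ([0.957633] and B6): 1 − (1 − 0.957633)(1 − 0.965605) = 0.9985

0.9985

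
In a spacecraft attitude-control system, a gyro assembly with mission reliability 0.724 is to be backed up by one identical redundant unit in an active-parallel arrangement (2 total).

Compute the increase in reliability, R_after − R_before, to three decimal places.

0.200

R_before = 0.724
R_after = 1 − (1 − 0.724)^2 = 0.924
ΔR = 0.924 − 0.724 = 0.200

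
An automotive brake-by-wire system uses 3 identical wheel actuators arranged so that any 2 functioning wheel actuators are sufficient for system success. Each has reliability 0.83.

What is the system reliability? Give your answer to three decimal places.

R = Σ_{i=2}^{3} C(3,i) p^i (1−p)^{3−i} with p = 0.83
C(3,2)·0.83^2·0.17^1 = 0.35134
C(3,3)·0.83^3·0.17^0 = 0.57179
Sum = 0.923

0.923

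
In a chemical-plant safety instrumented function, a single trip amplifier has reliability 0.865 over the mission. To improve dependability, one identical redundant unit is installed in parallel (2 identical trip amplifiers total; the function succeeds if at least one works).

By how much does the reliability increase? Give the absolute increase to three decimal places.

0.117

R_before = 0.865
R_after = 1 − (1 − 0.865)^2 = 0.982
ΔR = 0.982 − 0.865 = 0.117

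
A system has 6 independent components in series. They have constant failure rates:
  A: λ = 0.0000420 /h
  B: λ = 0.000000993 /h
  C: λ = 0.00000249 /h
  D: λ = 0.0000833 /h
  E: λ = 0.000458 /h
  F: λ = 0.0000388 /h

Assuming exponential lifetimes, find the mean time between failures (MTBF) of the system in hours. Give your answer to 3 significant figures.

1600

Series of exponential components: λ_sys = Σ λ_i
λ_sys = 0.0000420 + 0.000000993 + 0.00000249 + 0.0000833 + 0.000458 + 0.0000388 = 6.2558e-04 /h
MTBF = 1 / λ_sys = 1600 h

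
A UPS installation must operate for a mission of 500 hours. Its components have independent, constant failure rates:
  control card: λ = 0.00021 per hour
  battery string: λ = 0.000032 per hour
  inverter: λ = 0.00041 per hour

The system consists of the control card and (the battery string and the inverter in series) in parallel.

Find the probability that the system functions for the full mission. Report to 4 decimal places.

R(control card) = exp(−0.00021 × 500) = 0.900325
R(battery string) = exp(−0.000032 × 500) = 0.984127
R(inverter) = exp(−0.00041 × 500) = 0.814647
Series (battery string and inverter): 0.984127 × 0.814647 = 0.801716
Parallel (control card and [0.801716]): 1 − (1 − 0.900325)(1 − 0.801716) = 0.9802

0.9802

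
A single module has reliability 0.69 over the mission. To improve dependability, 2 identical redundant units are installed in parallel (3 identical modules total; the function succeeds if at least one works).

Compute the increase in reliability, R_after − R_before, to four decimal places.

R_before = 0.69
R_after = 1 − (1 − 0.69)^3 = 0.9702
ΔR = 0.9702 − 0.69 = 0.2802

0.2802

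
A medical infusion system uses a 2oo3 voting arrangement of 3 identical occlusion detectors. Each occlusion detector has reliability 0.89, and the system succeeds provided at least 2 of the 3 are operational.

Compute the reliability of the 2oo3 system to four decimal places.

R = Σ_{i=2}^{3} C(3,i) p^i (1−p)^{3−i} with p = 0.89
C(3,2)·0.89^2·0.11^1 = 0.261393
C(3,3)·0.89^3·0.11^0 = 0.704969
Sum = 0.9664

0.9664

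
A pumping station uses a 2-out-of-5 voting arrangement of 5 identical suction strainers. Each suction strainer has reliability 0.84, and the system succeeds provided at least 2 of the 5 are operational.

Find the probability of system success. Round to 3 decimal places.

0.997

R = Σ_{i=2}^{5} C(5,i) p^i (1−p)^{5−i} with p = 0.84
C(5,2)·0.84^2·0.16^3 = 0.02890
C(5,3)·0.84^3·0.16^2 = 0.15173
C(5,4)·0.84^4·0.16^1 = 0.39830
C(5,5)·0.84^5·0.16^0 = 0.41821
Sum = 0.997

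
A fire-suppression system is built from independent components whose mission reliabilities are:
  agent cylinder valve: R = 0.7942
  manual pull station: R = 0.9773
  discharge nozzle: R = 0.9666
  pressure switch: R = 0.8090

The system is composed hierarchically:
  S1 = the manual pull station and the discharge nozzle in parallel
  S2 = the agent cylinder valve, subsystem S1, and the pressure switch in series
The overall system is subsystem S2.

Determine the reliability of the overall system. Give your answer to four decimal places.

Parallel (manual pull station and discharge nozzle): 1 − (1 − 0.977300)(1 − 0.966600) = 0.999242
Series (agent cylinder valve, [0.999242], and pressure switch): 0.794200 × 0.999242 × 0.809000 = 0.6420

0.6420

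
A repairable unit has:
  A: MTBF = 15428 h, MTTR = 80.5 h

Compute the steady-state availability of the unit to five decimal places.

A(A) = MTBF/(MTBF+MTTR) = 15428/(15428+80.5) = 0.99481

0.99481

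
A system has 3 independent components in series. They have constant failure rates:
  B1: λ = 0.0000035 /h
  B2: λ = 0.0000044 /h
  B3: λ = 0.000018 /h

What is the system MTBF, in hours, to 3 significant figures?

38600

Series of exponential components: λ_sys = Σ λ_i
λ_sys = 0.0000035 + 0.0000044 + 0.000018 = 2.5900e-05 /h
MTBF = 1 / λ_sys = 38600 h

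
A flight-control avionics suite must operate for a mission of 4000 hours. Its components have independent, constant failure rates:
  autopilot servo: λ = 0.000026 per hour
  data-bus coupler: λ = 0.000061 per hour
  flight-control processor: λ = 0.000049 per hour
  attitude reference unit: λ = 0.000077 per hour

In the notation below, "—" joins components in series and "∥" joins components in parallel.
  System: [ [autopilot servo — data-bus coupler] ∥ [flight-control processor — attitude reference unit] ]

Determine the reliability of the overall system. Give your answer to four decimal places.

0.8836

R(autopilot servo) = exp(−0.000026 × 4000) = 0.901225
R(data-bus coupler) = exp(−0.000061 × 4000) = 0.783488
R(flight-control processor) = exp(−0.000049 × 4000) = 0.822012
R(attitude reference unit) = exp(−0.000077 × 4000) = 0.734915
Series (autopilot servo and data-bus coupler): 0.901225 × 0.783488 = 0.706099
Series (flight-control processor and attitude reference unit): 0.822012 × 0.734915 = 0.604109
Parallel ([0.706099] and [0.604109]): 1 − (1 − 0.706099)(1 − 0.604109) = 0.8836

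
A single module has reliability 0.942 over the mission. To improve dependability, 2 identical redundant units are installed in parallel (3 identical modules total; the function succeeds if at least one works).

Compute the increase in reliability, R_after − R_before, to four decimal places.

0.0578

R_before = 0.942
R_after = 1 − (1 − 0.942)^3 = 0.9998
ΔR = 0.9998 − 0.942 = 0.0578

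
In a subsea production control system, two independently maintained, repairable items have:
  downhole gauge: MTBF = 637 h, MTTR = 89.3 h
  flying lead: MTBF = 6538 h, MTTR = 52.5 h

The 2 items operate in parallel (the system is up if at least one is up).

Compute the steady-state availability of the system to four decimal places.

0.9990

A(downhole gauge) = MTBF/(MTBF+MTTR) = 637/(637+89.3) = 0.877048
A(flying lead) = MTBF/(MTBF+MTTR) = 6538/(6538+52.5) = 0.992034
Parallel availability: 1 − (1 − 0.877048)(1 − 0.992034) = 0.9990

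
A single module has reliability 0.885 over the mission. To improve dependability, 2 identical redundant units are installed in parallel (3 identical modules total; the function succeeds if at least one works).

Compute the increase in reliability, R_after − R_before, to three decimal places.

R_before = 0.885
R_after = 1 − (1 − 0.885)^3 = 0.998
ΔR = 0.998 − 0.885 = 0.113

0.113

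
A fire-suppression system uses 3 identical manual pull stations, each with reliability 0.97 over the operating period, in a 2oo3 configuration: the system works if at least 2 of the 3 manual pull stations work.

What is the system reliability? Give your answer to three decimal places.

0.997

R = Σ_{i=2}^{3} C(3,i) p^i (1−p)^{3−i} with p = 0.97
C(3,2)·0.97^2·0.03^1 = 0.08468
C(3,3)·0.97^3·0.03^0 = 0.91267
Sum = 0.997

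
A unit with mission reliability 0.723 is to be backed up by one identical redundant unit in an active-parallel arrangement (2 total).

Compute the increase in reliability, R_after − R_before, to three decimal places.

0.200

R_before = 0.723
R_after = 1 − (1 − 0.723)^2 = 0.923
ΔR = 0.923 − 0.723 = 0.200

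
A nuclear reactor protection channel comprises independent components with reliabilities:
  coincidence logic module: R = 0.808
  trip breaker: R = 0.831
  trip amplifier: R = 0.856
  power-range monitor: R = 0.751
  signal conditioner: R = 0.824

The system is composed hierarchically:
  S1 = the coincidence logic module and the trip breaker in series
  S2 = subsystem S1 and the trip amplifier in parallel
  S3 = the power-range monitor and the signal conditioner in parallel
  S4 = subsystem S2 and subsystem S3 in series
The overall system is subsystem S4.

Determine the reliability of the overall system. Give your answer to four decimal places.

Series (coincidence logic module and trip breaker): 0.808000 × 0.831000 = 0.671448
Parallel ([0.671448] and trip amplifier): 1 − (1 − 0.671448)(1 − 0.856000) = 0.952689
Parallel (power-range monitor and signal conditioner): 1 − (1 − 0.751000)(1 − 0.824000) = 0.956176
Series ([0.952689] and [0.956176]): 0.952689 × 0.956176 = 0.9109

0.9109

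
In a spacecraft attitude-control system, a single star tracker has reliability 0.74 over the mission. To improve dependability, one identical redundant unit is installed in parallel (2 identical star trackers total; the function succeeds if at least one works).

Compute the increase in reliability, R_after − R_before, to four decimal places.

R_before = 0.74
R_after = 1 − (1 − 0.74)^2 = 0.9324
ΔR = 0.9324 − 0.74 = 0.1924

0.1924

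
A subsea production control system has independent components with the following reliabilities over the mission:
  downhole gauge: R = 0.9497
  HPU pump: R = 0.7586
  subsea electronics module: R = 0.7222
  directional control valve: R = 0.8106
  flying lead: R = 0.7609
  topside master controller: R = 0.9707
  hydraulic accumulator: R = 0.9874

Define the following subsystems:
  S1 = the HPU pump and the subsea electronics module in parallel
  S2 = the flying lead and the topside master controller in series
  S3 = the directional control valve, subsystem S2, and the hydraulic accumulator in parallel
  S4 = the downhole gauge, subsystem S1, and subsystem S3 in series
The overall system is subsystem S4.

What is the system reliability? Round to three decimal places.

Parallel (HPU pump and subsea electronics module): 1 − (1 − 0.75860)(1 − 0.72220) = 0.93294
Series (flying lead and topside master controller): 0.76090 × 0.97070 = 0.73861
Parallel (directional control valve, [0.73861], and hydraulic accumulator): 1 − (1 − 0.81060)(1 − 0.73861)(1 − 0.98740) = 0.99938
Series (downhole gauge, [0.93294], and [0.99938]): 0.94970 × 0.93294 × 0.99938 = 0.885

0.885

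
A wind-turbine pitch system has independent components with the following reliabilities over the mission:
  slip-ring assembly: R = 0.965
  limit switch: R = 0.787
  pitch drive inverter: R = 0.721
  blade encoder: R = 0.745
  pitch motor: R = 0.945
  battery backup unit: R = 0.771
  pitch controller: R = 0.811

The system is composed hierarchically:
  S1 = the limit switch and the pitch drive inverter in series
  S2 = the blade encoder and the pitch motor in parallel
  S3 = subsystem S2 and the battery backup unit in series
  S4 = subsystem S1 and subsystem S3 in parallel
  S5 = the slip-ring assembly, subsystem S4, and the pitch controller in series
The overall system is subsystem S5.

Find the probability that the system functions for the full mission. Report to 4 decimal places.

Series (limit switch and pitch drive inverter): 0.787000 × 0.721000 = 0.567427
Parallel (blade encoder and pitch motor): 1 − (1 − 0.745000)(1 − 0.945000) = 0.985975
Series ([0.985975] and battery backup unit): 0.985975 × 0.771000 = 0.760187
Parallel ([0.567427] and [0.760187]): 1 − (1 − 0.567427)(1 − 0.760187) = 0.896263
Series (slip-ring assembly, [0.896263], and pitch controller): 0.965000 × 0.896263 × 0.811000 = 0.7014

0.7014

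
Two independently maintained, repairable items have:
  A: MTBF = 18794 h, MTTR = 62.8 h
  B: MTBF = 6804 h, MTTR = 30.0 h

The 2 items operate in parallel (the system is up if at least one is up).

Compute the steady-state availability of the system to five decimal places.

A(A) = MTBF/(MTBF+MTTR) = 18794/(18794+62.8) = 0.996670
A(B) = MTBF/(MTBF+MTTR) = 6804/(6804+30.0) = 0.995610
Parallel availability: 1 − (1 − 0.996670)(1 − 0.995610) = 0.99999

0.99999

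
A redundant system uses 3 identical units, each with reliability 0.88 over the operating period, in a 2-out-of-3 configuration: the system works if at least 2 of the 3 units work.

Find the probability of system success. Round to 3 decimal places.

0.960

R = Σ_{i=2}^{3} C(3,i) p^i (1−p)^{3−i} with p = 0.88
C(3,2)·0.88^2·0.12^1 = 0.27878
C(3,3)·0.88^3·0.12^0 = 0.68147
Sum = 0.960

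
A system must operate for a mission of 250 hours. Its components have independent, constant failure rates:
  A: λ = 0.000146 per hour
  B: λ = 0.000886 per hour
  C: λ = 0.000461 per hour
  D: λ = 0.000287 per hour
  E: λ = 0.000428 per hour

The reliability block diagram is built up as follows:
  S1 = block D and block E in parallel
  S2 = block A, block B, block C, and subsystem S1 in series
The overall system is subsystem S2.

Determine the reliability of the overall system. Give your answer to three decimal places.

0.684

R(A) = exp(−0.000146 × 250) = 0.96416
R(B) = exp(−0.000886 × 250) = 0.80132
R(C) = exp(−0.000461 × 250) = 0.89114
R(D) = exp(−0.000287 × 250) = 0.93076
R(E) = exp(−0.000428 × 250) = 0.89853
Parallel (D and E): 1 − (1 − 0.93076)(1 − 0.89853) = 0.99297
Series (A, B, C, and [0.99297]): 0.96416 × 0.80132 × 0.89114 × 0.99297 = 0.684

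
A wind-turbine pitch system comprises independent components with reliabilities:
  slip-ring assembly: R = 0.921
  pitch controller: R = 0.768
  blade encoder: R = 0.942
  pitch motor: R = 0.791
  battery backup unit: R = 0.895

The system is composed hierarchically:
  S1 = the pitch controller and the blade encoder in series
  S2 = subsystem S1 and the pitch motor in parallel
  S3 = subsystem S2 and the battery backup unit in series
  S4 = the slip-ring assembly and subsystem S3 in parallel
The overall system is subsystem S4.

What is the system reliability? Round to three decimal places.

0.988

Series (pitch controller and blade encoder): 0.76800 × 0.94200 = 0.72346
Parallel ([0.72346] and pitch motor): 1 − (1 − 0.72346)(1 − 0.79100) = 0.94220
Series ([0.94220] and battery backup unit): 0.94220 × 0.89500 = 0.84327
Parallel (slip-ring assembly and [0.84327]): 1 − (1 − 0.92100)(1 − 0.84327) = 0.988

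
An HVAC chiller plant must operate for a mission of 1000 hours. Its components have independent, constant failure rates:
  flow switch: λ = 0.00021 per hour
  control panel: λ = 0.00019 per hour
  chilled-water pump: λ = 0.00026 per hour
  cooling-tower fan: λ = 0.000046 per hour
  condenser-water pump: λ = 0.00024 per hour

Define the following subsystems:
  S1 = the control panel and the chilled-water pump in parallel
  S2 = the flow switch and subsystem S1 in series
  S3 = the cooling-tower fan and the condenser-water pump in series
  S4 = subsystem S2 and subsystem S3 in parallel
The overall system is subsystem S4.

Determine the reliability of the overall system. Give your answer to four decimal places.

R(flow switch) = exp(−0.00021 × 1000) = 0.810584
R(control panel) = exp(−0.00019 × 1000) = 0.826959
R(chilled-water pump) = exp(−0.00026 × 1000) = 0.771052
R(cooling-tower fan) = exp(−0.000046 × 1000) = 0.955042
R(condenser-water pump) = exp(−0.00024 × 1000) = 0.786628
Parallel (control panel and chilled-water pump): 1 − (1 − 0.826959)(1 − 0.771052) = 0.960383
Series (flow switch and [0.960383]): 0.810584 × 0.960383 = 0.778471
Series (cooling-tower fan and condenser-water pump): 0.955042 × 0.786628 = 0.751263
Parallel ([0.778471] and [0.751263]): 1 − (1 − 0.778471)(1 − 0.751263) = 0.9449

0.9449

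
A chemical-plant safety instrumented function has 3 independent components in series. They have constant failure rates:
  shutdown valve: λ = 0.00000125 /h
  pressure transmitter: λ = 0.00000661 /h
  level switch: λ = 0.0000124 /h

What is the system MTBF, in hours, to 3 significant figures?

Series of exponential components: λ_sys = Σ λ_i
λ_sys = 0.00000125 + 0.00000661 + 0.0000124 = 2.0260e-05 /h
MTBF = 1 / λ_sys = 49400 h

49400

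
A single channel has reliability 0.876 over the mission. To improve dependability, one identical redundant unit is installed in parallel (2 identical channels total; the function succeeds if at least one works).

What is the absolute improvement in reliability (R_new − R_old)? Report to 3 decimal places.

R_before = 0.876
R_after = 1 − (1 − 0.876)^2 = 0.985
ΔR = 0.985 − 0.876 = 0.109

0.109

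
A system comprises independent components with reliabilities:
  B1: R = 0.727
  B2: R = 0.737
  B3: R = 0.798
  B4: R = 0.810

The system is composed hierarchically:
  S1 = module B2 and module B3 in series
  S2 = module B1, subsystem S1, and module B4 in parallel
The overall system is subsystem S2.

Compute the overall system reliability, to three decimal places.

Series (B2 and B3): 0.73700 × 0.79800 = 0.58813
Parallel (B1, [0.58813], and B4): 1 − (1 − 0.72700)(1 − 0.58813)(1 − 0.81000) = 0.979

0.979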